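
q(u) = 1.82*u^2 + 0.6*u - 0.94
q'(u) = 3.64*u + 0.6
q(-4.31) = 30.28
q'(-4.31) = -15.09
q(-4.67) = 35.95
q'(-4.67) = -16.40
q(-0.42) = -0.87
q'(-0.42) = -0.93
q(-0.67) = -0.53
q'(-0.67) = -1.84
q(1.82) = 6.18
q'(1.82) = 7.22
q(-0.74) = -0.39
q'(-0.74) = -2.09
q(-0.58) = -0.68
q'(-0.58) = -1.51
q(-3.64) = 20.99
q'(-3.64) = -12.65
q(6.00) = 68.18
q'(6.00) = 22.44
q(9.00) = 151.88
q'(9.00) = 33.36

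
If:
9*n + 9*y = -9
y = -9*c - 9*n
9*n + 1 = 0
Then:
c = 17/81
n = -1/9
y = -8/9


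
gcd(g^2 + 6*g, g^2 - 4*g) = g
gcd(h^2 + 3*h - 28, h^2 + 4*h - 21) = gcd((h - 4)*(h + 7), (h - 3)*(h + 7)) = h + 7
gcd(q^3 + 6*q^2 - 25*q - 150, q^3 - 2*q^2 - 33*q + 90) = q^2 + q - 30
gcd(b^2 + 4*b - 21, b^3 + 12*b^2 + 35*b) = b + 7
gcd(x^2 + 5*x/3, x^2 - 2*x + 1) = 1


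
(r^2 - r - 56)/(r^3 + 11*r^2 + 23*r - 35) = (r - 8)/(r^2 + 4*r - 5)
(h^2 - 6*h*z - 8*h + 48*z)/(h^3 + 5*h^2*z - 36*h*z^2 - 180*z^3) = (h - 8)/(h^2 + 11*h*z + 30*z^2)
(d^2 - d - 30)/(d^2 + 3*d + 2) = (d^2 - d - 30)/(d^2 + 3*d + 2)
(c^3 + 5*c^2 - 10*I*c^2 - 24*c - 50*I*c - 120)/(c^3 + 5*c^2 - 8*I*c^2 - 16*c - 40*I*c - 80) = (c - 6*I)/(c - 4*I)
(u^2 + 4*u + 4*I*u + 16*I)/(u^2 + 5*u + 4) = (u + 4*I)/(u + 1)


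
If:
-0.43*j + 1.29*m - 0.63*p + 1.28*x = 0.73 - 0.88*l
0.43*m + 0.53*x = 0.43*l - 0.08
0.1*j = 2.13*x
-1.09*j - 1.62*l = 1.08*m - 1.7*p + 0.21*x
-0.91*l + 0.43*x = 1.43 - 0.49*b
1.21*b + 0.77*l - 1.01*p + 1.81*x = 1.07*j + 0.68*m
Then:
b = 9.41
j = 3.97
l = 3.58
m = 3.17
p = 7.99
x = 0.19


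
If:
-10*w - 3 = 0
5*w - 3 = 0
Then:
No Solution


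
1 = 1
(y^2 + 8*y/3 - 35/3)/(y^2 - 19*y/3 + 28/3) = (y + 5)/(y - 4)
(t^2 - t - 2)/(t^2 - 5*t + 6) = (t + 1)/(t - 3)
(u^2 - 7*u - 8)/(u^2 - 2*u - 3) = (u - 8)/(u - 3)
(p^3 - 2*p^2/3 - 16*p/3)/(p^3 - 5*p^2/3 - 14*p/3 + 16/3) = p/(p - 1)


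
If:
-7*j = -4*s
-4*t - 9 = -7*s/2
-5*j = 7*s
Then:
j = 0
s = 0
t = -9/4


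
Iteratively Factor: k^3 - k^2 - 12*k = (k - 4)*(k^2 + 3*k) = k*(k - 4)*(k + 3)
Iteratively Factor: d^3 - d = (d + 1)*(d^2 - d) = (d - 1)*(d + 1)*(d)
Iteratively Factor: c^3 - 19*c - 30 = (c + 2)*(c^2 - 2*c - 15) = (c + 2)*(c + 3)*(c - 5)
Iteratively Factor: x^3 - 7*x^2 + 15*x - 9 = (x - 3)*(x^2 - 4*x + 3) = (x - 3)*(x - 1)*(x - 3)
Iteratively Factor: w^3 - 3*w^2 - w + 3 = (w - 1)*(w^2 - 2*w - 3) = (w - 1)*(w + 1)*(w - 3)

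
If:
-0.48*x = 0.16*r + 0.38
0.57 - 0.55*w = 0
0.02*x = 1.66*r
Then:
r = -0.01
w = 1.04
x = -0.79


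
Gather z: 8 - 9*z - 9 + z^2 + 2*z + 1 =z^2 - 7*z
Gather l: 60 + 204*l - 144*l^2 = -144*l^2 + 204*l + 60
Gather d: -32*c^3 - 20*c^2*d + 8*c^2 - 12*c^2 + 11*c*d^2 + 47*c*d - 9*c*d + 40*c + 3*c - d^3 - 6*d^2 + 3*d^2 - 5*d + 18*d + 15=-32*c^3 - 4*c^2 + 43*c - d^3 + d^2*(11*c - 3) + d*(-20*c^2 + 38*c + 13) + 15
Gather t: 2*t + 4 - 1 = 2*t + 3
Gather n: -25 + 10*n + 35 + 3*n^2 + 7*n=3*n^2 + 17*n + 10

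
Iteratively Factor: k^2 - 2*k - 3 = (k + 1)*(k - 3)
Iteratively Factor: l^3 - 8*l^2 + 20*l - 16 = (l - 2)*(l^2 - 6*l + 8) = (l - 4)*(l - 2)*(l - 2)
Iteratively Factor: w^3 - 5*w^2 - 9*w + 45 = (w - 3)*(w^2 - 2*w - 15) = (w - 5)*(w - 3)*(w + 3)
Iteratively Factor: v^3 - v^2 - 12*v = (v + 3)*(v^2 - 4*v) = (v - 4)*(v + 3)*(v)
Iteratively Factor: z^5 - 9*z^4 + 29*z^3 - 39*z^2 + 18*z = (z - 3)*(z^4 - 6*z^3 + 11*z^2 - 6*z) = z*(z - 3)*(z^3 - 6*z^2 + 11*z - 6) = z*(z - 3)^2*(z^2 - 3*z + 2) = z*(z - 3)^2*(z - 1)*(z - 2)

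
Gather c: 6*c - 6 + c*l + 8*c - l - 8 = c*(l + 14) - l - 14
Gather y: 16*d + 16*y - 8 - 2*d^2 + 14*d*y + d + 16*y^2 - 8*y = -2*d^2 + 17*d + 16*y^2 + y*(14*d + 8) - 8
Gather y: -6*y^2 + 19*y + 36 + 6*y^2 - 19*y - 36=0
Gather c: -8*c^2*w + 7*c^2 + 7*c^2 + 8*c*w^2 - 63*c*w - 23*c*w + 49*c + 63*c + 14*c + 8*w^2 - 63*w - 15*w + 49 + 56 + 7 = c^2*(14 - 8*w) + c*(8*w^2 - 86*w + 126) + 8*w^2 - 78*w + 112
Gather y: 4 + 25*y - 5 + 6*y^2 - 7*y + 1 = 6*y^2 + 18*y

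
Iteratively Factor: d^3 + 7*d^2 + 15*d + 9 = (d + 3)*(d^2 + 4*d + 3) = (d + 3)^2*(d + 1)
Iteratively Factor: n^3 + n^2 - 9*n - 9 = (n - 3)*(n^2 + 4*n + 3) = (n - 3)*(n + 3)*(n + 1)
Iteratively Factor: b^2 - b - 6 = (b - 3)*(b + 2)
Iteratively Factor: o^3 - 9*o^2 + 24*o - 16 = (o - 4)*(o^2 - 5*o + 4) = (o - 4)^2*(o - 1)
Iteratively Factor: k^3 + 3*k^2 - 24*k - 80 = (k + 4)*(k^2 - k - 20) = (k + 4)^2*(k - 5)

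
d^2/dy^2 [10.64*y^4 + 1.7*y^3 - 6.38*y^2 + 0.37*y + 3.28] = 127.68*y^2 + 10.2*y - 12.76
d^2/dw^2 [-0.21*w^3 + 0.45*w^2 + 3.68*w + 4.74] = 0.9 - 1.26*w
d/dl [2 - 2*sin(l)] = -2*cos(l)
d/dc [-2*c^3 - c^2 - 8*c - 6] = -6*c^2 - 2*c - 8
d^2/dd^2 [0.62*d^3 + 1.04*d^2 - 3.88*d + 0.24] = 3.72*d + 2.08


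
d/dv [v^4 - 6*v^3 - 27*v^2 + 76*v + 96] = 4*v^3 - 18*v^2 - 54*v + 76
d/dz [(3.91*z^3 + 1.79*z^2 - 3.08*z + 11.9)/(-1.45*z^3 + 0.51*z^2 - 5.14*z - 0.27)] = (-3.5527136788005e-15*z^5 + 4.5896*z^4 - 49.1268*z^3 + 40.9681*z^2 - 13.1046*z + 61.9976)/(2.1025*z^6 - 1.479*z^5 + 15.1661*z^4 - 4.4598*z^3 + 26.1442*z^2 + 2.7756*z + 0.0729)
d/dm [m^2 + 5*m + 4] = 2*m + 5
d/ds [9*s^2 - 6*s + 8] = 18*s - 6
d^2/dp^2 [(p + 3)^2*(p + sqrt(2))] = 6*p + 2*sqrt(2) + 12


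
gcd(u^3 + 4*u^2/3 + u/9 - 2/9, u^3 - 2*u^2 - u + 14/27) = u^2 + u/3 - 2/9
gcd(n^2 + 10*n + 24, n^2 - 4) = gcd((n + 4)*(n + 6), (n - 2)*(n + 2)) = 1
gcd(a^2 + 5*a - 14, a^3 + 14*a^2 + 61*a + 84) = a + 7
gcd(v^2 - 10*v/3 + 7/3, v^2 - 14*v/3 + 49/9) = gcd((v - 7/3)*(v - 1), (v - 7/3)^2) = v - 7/3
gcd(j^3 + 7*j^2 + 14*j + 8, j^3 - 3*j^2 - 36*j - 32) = j^2 + 5*j + 4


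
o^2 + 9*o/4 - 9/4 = (o - 3/4)*(o + 3)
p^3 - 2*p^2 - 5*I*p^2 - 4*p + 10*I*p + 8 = (p - 2)*(p - 4*I)*(p - I)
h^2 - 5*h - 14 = (h - 7)*(h + 2)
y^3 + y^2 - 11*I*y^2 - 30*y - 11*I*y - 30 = (y + 1)*(y - 6*I)*(y - 5*I)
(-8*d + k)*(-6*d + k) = 48*d^2 - 14*d*k + k^2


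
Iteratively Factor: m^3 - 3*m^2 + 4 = (m + 1)*(m^2 - 4*m + 4) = (m - 2)*(m + 1)*(m - 2)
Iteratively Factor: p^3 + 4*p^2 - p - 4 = (p + 1)*(p^2 + 3*p - 4) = (p + 1)*(p + 4)*(p - 1)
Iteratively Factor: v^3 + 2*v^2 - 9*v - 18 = (v + 3)*(v^2 - v - 6) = (v + 2)*(v + 3)*(v - 3)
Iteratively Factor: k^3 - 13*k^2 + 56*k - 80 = (k - 5)*(k^2 - 8*k + 16) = (k - 5)*(k - 4)*(k - 4)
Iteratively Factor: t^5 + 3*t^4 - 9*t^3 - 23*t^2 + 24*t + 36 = (t - 2)*(t^4 + 5*t^3 + t^2 - 21*t - 18) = (t - 2)*(t + 3)*(t^3 + 2*t^2 - 5*t - 6) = (t - 2)*(t + 1)*(t + 3)*(t^2 + t - 6) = (t - 2)*(t + 1)*(t + 3)^2*(t - 2)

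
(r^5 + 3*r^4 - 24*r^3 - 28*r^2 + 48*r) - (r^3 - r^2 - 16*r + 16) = r^5 + 3*r^4 - 25*r^3 - 27*r^2 + 64*r - 16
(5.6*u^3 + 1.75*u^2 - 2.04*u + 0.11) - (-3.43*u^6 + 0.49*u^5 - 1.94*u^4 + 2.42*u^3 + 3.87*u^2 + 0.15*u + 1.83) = 3.43*u^6 - 0.49*u^5 + 1.94*u^4 + 3.18*u^3 - 2.12*u^2 - 2.19*u - 1.72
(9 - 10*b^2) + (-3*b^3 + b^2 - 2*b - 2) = -3*b^3 - 9*b^2 - 2*b + 7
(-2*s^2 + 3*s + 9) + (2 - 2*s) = -2*s^2 + s + 11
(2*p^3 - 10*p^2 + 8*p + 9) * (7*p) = 14*p^4 - 70*p^3 + 56*p^2 + 63*p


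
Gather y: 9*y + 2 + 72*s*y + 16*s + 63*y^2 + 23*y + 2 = 16*s + 63*y^2 + y*(72*s + 32) + 4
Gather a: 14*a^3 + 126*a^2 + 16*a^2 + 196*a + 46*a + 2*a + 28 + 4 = 14*a^3 + 142*a^2 + 244*a + 32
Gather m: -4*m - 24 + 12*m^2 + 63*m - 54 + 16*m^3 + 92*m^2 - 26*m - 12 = 16*m^3 + 104*m^2 + 33*m - 90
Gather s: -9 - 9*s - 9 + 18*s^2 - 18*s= 18*s^2 - 27*s - 18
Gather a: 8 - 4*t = 8 - 4*t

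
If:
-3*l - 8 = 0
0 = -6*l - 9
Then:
No Solution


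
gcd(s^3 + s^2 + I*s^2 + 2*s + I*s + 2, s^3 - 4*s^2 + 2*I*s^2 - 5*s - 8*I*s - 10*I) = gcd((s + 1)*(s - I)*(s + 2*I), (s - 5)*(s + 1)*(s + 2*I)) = s^2 + s*(1 + 2*I) + 2*I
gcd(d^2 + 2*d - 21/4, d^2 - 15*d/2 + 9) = d - 3/2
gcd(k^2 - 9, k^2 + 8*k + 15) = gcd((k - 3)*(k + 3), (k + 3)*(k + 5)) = k + 3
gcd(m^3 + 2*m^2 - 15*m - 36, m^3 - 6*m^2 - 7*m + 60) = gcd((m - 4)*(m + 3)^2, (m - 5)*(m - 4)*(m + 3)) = m^2 - m - 12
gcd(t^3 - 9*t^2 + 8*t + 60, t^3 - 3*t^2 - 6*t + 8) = t + 2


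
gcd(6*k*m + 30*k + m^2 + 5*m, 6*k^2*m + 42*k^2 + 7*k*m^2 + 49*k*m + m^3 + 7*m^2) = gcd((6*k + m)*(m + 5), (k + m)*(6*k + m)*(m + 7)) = 6*k + m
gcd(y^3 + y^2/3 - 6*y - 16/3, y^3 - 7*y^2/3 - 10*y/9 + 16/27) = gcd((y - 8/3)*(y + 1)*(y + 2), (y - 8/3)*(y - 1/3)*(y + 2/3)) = y - 8/3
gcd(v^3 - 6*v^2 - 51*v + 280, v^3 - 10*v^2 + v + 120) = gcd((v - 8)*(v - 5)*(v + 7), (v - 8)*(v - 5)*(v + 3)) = v^2 - 13*v + 40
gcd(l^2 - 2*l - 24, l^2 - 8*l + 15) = 1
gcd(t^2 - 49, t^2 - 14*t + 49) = t - 7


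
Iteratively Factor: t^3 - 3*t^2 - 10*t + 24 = (t - 2)*(t^2 - t - 12) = (t - 2)*(t + 3)*(t - 4)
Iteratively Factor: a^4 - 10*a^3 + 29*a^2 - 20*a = (a - 5)*(a^3 - 5*a^2 + 4*a) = (a - 5)*(a - 4)*(a^2 - a) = a*(a - 5)*(a - 4)*(a - 1)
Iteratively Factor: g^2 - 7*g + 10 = (g - 2)*(g - 5)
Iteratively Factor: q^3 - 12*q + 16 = (q - 2)*(q^2 + 2*q - 8) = (q - 2)^2*(q + 4)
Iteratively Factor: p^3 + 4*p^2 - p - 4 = (p + 4)*(p^2 - 1) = (p + 1)*(p + 4)*(p - 1)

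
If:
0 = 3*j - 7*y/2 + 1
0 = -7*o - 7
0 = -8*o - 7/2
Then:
No Solution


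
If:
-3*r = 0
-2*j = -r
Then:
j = 0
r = 0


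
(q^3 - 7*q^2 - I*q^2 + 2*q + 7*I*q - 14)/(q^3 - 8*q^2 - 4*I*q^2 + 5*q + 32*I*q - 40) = (q^2 - q*(7 + 2*I) + 14*I)/(q^2 - q*(8 + 5*I) + 40*I)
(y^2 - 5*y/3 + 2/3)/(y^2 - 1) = (y - 2/3)/(y + 1)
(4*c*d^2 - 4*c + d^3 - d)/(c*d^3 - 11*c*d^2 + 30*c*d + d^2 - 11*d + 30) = (4*c*d^2 - 4*c + d^3 - d)/(c*d^3 - 11*c*d^2 + 30*c*d + d^2 - 11*d + 30)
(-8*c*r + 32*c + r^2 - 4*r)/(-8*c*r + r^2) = (r - 4)/r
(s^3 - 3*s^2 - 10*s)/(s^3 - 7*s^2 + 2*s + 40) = s/(s - 4)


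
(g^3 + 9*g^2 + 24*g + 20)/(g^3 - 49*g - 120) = (g^2 + 4*g + 4)/(g^2 - 5*g - 24)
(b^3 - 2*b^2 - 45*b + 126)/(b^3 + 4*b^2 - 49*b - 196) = (b^2 - 9*b + 18)/(b^2 - 3*b - 28)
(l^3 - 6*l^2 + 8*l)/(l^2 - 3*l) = (l^2 - 6*l + 8)/(l - 3)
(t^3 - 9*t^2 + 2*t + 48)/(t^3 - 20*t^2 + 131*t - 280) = (t^2 - t - 6)/(t^2 - 12*t + 35)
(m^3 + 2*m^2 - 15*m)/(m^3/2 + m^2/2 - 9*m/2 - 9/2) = 2*m*(m + 5)/(m^2 + 4*m + 3)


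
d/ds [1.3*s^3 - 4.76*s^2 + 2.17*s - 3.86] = 3.9*s^2 - 9.52*s + 2.17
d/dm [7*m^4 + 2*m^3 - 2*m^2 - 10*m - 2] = 28*m^3 + 6*m^2 - 4*m - 10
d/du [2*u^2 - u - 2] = 4*u - 1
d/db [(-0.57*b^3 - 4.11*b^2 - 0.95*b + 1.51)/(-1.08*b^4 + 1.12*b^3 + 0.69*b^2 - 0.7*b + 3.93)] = (-0.6156*b^6 - 8.8776*b^5 + 1.1319*b^4 + 9.4492*b^3 - 8.2614*b^2 - 34.3884*b - 2.6765)/(1.1664*b^8 - 2.4192*b^7 - 0.236*b^6 + 3.0576*b^5 - 9.5807*b^4 + 7.8372*b^3 + 5.9134*b^2 - 5.502*b + 15.4449)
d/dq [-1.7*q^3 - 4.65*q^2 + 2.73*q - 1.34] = -5.1*q^2 - 9.3*q + 2.73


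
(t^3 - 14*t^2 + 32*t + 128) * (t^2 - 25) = t^5 - 14*t^4 + 7*t^3 + 478*t^2 - 800*t - 3200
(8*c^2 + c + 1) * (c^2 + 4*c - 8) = 8*c^4 + 33*c^3 - 59*c^2 - 4*c - 8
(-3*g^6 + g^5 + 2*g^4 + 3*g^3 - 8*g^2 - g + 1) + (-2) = -3*g^6 + g^5 + 2*g^4 + 3*g^3 - 8*g^2 - g - 1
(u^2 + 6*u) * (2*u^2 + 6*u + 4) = 2*u^4 + 18*u^3 + 40*u^2 + 24*u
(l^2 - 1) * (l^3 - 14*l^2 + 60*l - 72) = l^5 - 14*l^4 + 59*l^3 - 58*l^2 - 60*l + 72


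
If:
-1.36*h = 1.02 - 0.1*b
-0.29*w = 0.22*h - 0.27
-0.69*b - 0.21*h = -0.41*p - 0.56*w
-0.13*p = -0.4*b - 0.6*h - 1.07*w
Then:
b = -9.75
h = -1.47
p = -19.96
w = 2.04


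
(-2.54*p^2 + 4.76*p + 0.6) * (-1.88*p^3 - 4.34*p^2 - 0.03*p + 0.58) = 4.7752*p^5 + 2.0748*p^4 - 21.7102*p^3 - 4.22*p^2 + 2.7428*p + 0.348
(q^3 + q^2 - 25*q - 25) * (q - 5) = q^4 - 4*q^3 - 30*q^2 + 100*q + 125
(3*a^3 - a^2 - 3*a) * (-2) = -6*a^3 + 2*a^2 + 6*a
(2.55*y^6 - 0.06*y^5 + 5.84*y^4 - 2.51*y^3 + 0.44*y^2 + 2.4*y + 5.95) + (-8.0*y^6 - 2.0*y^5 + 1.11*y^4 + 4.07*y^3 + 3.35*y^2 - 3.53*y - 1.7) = -5.45*y^6 - 2.06*y^5 + 6.95*y^4 + 1.56*y^3 + 3.79*y^2 - 1.13*y + 4.25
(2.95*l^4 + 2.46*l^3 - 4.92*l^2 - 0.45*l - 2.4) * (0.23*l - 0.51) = 0.6785*l^5 - 0.9387*l^4 - 2.3862*l^3 + 2.4057*l^2 - 0.3225*l + 1.224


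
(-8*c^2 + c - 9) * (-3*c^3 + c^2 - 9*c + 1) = 24*c^5 - 11*c^4 + 100*c^3 - 26*c^2 + 82*c - 9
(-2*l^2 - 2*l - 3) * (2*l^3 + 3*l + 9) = -4*l^5 - 4*l^4 - 12*l^3 - 24*l^2 - 27*l - 27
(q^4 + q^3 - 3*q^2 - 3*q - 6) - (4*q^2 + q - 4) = q^4 + q^3 - 7*q^2 - 4*q - 2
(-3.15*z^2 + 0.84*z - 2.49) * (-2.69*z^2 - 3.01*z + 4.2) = 8.4735*z^4 + 7.2219*z^3 - 9.0603*z^2 + 11.0229*z - 10.458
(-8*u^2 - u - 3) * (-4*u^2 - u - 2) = 32*u^4 + 12*u^3 + 29*u^2 + 5*u + 6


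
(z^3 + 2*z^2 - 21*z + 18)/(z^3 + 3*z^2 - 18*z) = (z - 1)/z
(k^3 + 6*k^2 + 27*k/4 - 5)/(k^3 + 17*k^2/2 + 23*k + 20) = (k - 1/2)/(k + 2)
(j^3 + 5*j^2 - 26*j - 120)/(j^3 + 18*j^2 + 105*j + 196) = (j^2 + j - 30)/(j^2 + 14*j + 49)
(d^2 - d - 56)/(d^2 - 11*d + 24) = (d + 7)/(d - 3)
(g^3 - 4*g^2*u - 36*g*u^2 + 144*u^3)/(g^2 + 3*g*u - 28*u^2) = (g^2 - 36*u^2)/(g + 7*u)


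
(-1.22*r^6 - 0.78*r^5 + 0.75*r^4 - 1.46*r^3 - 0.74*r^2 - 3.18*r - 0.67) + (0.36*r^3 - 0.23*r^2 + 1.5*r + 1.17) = -1.22*r^6 - 0.78*r^5 + 0.75*r^4 - 1.1*r^3 - 0.97*r^2 - 1.68*r + 0.5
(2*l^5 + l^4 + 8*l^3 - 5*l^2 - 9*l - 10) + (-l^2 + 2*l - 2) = 2*l^5 + l^4 + 8*l^3 - 6*l^2 - 7*l - 12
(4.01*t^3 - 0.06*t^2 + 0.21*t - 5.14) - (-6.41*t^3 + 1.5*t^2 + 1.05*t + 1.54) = 10.42*t^3 - 1.56*t^2 - 0.84*t - 6.68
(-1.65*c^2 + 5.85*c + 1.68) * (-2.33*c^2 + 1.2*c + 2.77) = 3.8445*c^4 - 15.6105*c^3 - 1.4649*c^2 + 18.2205*c + 4.6536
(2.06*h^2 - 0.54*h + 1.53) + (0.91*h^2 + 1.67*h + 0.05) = 2.97*h^2 + 1.13*h + 1.58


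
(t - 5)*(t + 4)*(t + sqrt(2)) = t^3 - t^2 + sqrt(2)*t^2 - 20*t - sqrt(2)*t - 20*sqrt(2)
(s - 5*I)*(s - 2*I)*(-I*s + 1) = -I*s^3 - 6*s^2 + 3*I*s - 10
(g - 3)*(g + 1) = g^2 - 2*g - 3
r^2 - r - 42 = (r - 7)*(r + 6)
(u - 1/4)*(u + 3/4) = u^2 + u/2 - 3/16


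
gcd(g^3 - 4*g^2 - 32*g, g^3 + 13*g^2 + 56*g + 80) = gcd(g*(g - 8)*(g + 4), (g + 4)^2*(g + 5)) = g + 4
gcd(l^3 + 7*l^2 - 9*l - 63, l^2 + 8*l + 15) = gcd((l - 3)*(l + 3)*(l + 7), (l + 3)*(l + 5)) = l + 3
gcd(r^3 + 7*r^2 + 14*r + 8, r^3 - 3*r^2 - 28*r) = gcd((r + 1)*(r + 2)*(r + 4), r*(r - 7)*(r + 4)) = r + 4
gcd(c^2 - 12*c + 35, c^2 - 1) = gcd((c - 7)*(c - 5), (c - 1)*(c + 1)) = 1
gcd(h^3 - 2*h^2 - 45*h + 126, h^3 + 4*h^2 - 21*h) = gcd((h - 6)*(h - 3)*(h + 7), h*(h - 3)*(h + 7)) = h^2 + 4*h - 21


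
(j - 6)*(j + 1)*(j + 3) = j^3 - 2*j^2 - 21*j - 18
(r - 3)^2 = r^2 - 6*r + 9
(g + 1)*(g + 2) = g^2 + 3*g + 2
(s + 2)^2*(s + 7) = s^3 + 11*s^2 + 32*s + 28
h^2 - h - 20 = (h - 5)*(h + 4)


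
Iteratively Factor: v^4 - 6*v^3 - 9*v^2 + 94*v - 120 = (v - 3)*(v^3 - 3*v^2 - 18*v + 40) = (v - 5)*(v - 3)*(v^2 + 2*v - 8) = (v - 5)*(v - 3)*(v + 4)*(v - 2)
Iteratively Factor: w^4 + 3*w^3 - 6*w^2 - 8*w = (w + 1)*(w^3 + 2*w^2 - 8*w) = (w - 2)*(w + 1)*(w^2 + 4*w) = w*(w - 2)*(w + 1)*(w + 4)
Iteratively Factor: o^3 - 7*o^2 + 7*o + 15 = (o - 5)*(o^2 - 2*o - 3) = (o - 5)*(o - 3)*(o + 1)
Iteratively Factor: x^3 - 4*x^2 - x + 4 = (x + 1)*(x^2 - 5*x + 4) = (x - 4)*(x + 1)*(x - 1)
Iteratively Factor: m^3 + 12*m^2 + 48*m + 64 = (m + 4)*(m^2 + 8*m + 16) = (m + 4)^2*(m + 4)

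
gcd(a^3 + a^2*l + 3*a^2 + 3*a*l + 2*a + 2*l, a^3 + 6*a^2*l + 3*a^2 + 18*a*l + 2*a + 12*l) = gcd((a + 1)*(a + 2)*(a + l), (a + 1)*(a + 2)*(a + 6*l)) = a^2 + 3*a + 2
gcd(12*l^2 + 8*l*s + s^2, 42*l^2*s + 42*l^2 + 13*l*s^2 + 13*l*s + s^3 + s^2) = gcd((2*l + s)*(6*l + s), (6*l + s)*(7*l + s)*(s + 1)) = 6*l + s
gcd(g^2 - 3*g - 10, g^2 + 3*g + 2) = g + 2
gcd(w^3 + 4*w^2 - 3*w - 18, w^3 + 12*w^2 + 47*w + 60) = w + 3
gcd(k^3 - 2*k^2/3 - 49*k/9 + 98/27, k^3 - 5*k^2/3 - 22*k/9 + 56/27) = k^2 - 3*k + 14/9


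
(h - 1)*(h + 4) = h^2 + 3*h - 4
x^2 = x^2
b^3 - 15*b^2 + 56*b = b*(b - 8)*(b - 7)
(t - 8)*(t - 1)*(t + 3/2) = t^3 - 15*t^2/2 - 11*t/2 + 12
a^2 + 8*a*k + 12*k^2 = (a + 2*k)*(a + 6*k)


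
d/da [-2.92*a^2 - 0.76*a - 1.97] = -5.84*a - 0.76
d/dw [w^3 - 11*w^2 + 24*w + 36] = 3*w^2 - 22*w + 24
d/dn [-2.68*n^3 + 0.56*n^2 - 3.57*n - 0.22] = -8.04*n^2 + 1.12*n - 3.57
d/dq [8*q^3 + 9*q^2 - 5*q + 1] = 24*q^2 + 18*q - 5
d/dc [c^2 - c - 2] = 2*c - 1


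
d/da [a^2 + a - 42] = 2*a + 1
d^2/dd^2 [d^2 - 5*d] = 2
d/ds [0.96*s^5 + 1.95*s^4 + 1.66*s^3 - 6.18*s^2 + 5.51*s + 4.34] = 4.8*s^4 + 7.8*s^3 + 4.98*s^2 - 12.36*s + 5.51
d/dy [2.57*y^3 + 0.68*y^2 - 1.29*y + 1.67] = 7.71*y^2 + 1.36*y - 1.29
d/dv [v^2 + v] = 2*v + 1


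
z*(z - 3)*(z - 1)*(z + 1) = z^4 - 3*z^3 - z^2 + 3*z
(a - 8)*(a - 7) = a^2 - 15*a + 56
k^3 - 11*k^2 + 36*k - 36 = (k - 6)*(k - 3)*(k - 2)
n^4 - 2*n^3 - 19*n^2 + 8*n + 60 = (n - 5)*(n - 2)*(n + 2)*(n + 3)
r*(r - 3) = r^2 - 3*r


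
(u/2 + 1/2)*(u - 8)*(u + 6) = u^3/2 - u^2/2 - 25*u - 24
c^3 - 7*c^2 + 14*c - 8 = (c - 4)*(c - 2)*(c - 1)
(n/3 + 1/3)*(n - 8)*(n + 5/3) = n^3/3 - 16*n^2/9 - 59*n/9 - 40/9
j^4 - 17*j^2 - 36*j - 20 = (j - 5)*(j + 1)*(j + 2)^2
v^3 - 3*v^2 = v^2*(v - 3)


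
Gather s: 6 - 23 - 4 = -21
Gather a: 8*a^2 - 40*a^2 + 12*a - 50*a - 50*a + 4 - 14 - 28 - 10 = -32*a^2 - 88*a - 48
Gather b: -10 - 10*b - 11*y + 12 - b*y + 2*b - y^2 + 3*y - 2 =b*(-y - 8) - y^2 - 8*y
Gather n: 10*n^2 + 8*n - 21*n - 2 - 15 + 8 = 10*n^2 - 13*n - 9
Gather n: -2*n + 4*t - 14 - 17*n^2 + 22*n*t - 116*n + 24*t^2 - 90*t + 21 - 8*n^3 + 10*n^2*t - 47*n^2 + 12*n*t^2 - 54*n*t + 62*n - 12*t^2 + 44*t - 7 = -8*n^3 + n^2*(10*t - 64) + n*(12*t^2 - 32*t - 56) + 12*t^2 - 42*t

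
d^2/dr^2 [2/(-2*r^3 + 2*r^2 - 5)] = 8*(-2*r^2*(3*r - 2)^2 + (3*r - 1)*(2*r^3 - 2*r^2 + 5))/(2*r^3 - 2*r^2 + 5)^3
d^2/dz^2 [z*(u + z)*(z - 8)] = 2*u + 6*z - 16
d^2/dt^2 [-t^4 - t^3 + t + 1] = 6*t*(-2*t - 1)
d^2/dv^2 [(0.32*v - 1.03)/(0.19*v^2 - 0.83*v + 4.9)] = ((0.9226 - 0.3648*v)*(0.19*v^2 - 0.83*v + 4.9) + (0.32*v - 1.03)*(0.38*v - 0.83)*(0.76*v - 1.66))/(0.19*v^2 - 0.83*v + 4.9)^3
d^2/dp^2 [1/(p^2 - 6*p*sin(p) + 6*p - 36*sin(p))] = 2*((p^2 - 6*p*sin(p) + 6*p - 36*sin(p))*(-3*p*sin(p) - 18*sin(p) + 6*cos(p) - 1) + 4*(3*p*cos(p) - p + 3*sin(p) + 18*cos(p) - 3)^2)/((p + 6)^3*(p - 6*sin(p))^3)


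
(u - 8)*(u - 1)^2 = u^3 - 10*u^2 + 17*u - 8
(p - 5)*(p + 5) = p^2 - 25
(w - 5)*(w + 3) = w^2 - 2*w - 15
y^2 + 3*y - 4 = (y - 1)*(y + 4)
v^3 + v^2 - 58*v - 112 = (v - 8)*(v + 2)*(v + 7)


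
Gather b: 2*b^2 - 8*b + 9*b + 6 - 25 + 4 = 2*b^2 + b - 15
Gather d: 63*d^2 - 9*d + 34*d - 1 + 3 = 63*d^2 + 25*d + 2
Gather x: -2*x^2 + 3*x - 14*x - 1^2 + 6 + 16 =-2*x^2 - 11*x + 21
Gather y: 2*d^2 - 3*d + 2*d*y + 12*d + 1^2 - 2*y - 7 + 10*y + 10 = 2*d^2 + 9*d + y*(2*d + 8) + 4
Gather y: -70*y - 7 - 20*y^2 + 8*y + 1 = -20*y^2 - 62*y - 6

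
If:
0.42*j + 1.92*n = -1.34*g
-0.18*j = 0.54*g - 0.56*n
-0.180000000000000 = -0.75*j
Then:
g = -0.08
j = 0.24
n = 0.00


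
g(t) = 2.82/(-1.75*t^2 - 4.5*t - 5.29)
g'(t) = 2.82*(3.5*t + 4.5)/(-1.75*t^2 - 4.5*t - 5.29)^2 = (9.87*t + 12.69)/(1.75*t^2 + 4.5*t + 5.29)^2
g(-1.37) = -1.17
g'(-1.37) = -0.14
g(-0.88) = -1.05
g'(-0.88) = 0.56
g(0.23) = -0.44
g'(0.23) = 0.36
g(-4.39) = -0.15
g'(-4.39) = -0.08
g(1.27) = -0.20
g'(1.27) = 0.13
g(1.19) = -0.21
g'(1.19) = 0.14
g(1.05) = -0.24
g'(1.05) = 0.16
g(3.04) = -0.08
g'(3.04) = 0.03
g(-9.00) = -0.03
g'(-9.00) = -0.01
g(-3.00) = -0.37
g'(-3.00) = -0.30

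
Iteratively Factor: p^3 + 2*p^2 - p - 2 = (p - 1)*(p^2 + 3*p + 2) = (p - 1)*(p + 2)*(p + 1)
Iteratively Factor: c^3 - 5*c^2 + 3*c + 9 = (c - 3)*(c^2 - 2*c - 3) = (c - 3)^2*(c + 1)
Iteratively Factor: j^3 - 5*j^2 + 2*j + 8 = (j - 2)*(j^2 - 3*j - 4) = (j - 2)*(j + 1)*(j - 4)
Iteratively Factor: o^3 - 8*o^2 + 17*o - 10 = (o - 1)*(o^2 - 7*o + 10) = (o - 5)*(o - 1)*(o - 2)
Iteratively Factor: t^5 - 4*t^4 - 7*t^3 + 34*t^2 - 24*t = (t - 1)*(t^4 - 3*t^3 - 10*t^2 + 24*t) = (t - 1)*(t + 3)*(t^3 - 6*t^2 + 8*t) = (t - 4)*(t - 1)*(t + 3)*(t^2 - 2*t) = (t - 4)*(t - 2)*(t - 1)*(t + 3)*(t)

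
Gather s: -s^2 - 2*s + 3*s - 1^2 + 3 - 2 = -s^2 + s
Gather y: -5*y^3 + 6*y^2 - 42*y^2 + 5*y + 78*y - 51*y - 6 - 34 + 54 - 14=-5*y^3 - 36*y^2 + 32*y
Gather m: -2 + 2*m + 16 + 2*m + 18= 4*m + 32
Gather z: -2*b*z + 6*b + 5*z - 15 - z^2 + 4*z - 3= 6*b - z^2 + z*(9 - 2*b) - 18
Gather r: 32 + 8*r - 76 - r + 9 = 7*r - 35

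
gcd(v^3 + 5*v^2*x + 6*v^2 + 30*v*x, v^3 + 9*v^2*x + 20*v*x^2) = v^2 + 5*v*x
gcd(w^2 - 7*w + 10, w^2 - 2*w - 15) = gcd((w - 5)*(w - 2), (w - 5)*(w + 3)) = w - 5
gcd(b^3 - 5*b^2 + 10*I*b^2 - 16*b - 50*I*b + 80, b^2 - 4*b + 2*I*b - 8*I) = b + 2*I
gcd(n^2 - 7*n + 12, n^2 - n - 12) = n - 4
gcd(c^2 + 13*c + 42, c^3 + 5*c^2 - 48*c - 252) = c + 6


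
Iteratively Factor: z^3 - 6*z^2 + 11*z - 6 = (z - 1)*(z^2 - 5*z + 6) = (z - 3)*(z - 1)*(z - 2)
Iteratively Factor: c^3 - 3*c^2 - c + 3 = (c - 3)*(c^2 - 1) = (c - 3)*(c - 1)*(c + 1)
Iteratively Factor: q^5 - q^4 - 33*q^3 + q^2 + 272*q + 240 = (q + 4)*(q^4 - 5*q^3 - 13*q^2 + 53*q + 60) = (q - 4)*(q + 4)*(q^3 - q^2 - 17*q - 15) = (q - 4)*(q + 1)*(q + 4)*(q^2 - 2*q - 15) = (q - 5)*(q - 4)*(q + 1)*(q + 4)*(q + 3)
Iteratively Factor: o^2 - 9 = (o - 3)*(o + 3)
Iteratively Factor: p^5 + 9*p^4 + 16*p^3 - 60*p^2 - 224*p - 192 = (p + 4)*(p^4 + 5*p^3 - 4*p^2 - 44*p - 48) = (p - 3)*(p + 4)*(p^3 + 8*p^2 + 20*p + 16) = (p - 3)*(p + 2)*(p + 4)*(p^2 + 6*p + 8) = (p - 3)*(p + 2)^2*(p + 4)*(p + 4)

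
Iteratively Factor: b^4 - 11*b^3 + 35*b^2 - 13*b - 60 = (b - 3)*(b^3 - 8*b^2 + 11*b + 20) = (b - 5)*(b - 3)*(b^2 - 3*b - 4) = (b - 5)*(b - 3)*(b + 1)*(b - 4)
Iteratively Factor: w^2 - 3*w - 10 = (w + 2)*(w - 5)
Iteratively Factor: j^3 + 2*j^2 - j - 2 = (j - 1)*(j^2 + 3*j + 2) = (j - 1)*(j + 2)*(j + 1)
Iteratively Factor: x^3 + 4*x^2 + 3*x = (x + 3)*(x^2 + x) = (x + 1)*(x + 3)*(x)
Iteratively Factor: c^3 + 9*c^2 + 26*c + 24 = (c + 3)*(c^2 + 6*c + 8) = (c + 3)*(c + 4)*(c + 2)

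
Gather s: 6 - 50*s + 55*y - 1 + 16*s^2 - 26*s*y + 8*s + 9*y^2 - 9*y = 16*s^2 + s*(-26*y - 42) + 9*y^2 + 46*y + 5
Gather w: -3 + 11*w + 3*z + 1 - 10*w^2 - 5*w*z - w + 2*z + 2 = -10*w^2 + w*(10 - 5*z) + 5*z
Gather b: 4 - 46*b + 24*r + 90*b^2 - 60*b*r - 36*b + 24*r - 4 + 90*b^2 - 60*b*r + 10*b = 180*b^2 + b*(-120*r - 72) + 48*r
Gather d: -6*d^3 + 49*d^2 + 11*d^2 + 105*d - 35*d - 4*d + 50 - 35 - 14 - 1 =-6*d^3 + 60*d^2 + 66*d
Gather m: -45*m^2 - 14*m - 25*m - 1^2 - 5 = -45*m^2 - 39*m - 6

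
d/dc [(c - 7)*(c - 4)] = 2*c - 11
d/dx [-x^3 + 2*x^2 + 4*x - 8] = -3*x^2 + 4*x + 4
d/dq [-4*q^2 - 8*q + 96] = -8*q - 8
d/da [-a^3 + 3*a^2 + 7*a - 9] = -3*a^2 + 6*a + 7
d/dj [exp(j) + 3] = exp(j)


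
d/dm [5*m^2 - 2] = 10*m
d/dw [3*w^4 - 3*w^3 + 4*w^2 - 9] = w*(12*w^2 - 9*w + 8)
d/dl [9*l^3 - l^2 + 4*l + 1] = 27*l^2 - 2*l + 4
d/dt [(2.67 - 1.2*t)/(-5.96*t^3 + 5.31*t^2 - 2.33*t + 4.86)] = (-14.304*t^3 + 54.1116*t^2 - 28.3554*t + 0.3891)/(35.5216*t^6 - 63.2952*t^5 + 55.9697*t^4 - 82.6758*t^3 + 57.0421*t^2 - 22.6476*t + 23.6196)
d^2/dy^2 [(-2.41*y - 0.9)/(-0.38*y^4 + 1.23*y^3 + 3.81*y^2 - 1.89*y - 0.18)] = (4.176048*y^7 - 15.423744*y^6 - 11.678454*y^5 + 50.263686*y^4 + 147.944016*y^3 + 71.497728*y^2 - 27.772632*y + 6.024456)/(0.054872*y^12 - 0.532836*y^11 + 0.074214*y^10 + 9.642645*y^9 - 5.966433*y^8 - 61.90911*y^7 + 1.161837*y^6 + 74.962098*y^5 - 35.464149*y^4 - 1.145259*y^3 + 1.558602*y^2 + 0.183708*y + 0.005832)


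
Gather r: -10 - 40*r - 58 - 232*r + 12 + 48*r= -224*r - 56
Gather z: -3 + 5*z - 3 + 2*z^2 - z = 2*z^2 + 4*z - 6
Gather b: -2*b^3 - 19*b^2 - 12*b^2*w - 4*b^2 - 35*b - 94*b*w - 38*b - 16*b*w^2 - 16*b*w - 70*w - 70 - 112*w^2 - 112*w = -2*b^3 + b^2*(-12*w - 23) + b*(-16*w^2 - 110*w - 73) - 112*w^2 - 182*w - 70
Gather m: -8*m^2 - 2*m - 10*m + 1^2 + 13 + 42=-8*m^2 - 12*m + 56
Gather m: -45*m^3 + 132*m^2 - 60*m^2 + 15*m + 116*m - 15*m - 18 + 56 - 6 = -45*m^3 + 72*m^2 + 116*m + 32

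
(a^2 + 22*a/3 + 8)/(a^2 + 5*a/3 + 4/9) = 3*(a + 6)/(3*a + 1)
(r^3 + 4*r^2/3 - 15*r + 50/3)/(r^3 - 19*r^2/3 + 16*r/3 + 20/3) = (3*r^2 + 10*r - 25)/(3*r^2 - 13*r - 10)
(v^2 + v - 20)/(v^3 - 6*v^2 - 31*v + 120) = (v - 4)/(v^2 - 11*v + 24)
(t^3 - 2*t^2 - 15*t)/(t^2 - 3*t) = (t^2 - 2*t - 15)/(t - 3)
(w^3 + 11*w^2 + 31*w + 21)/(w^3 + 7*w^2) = 1 + 4/w + 3/w^2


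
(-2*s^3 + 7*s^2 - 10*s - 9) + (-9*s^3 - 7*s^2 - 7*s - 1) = -11*s^3 - 17*s - 10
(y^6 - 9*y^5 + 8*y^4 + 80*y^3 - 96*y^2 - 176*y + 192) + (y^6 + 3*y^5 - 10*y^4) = 2*y^6 - 6*y^5 - 2*y^4 + 80*y^3 - 96*y^2 - 176*y + 192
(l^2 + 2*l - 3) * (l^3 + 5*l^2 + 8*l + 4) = l^5 + 7*l^4 + 15*l^3 + 5*l^2 - 16*l - 12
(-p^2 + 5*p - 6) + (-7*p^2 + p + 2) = -8*p^2 + 6*p - 4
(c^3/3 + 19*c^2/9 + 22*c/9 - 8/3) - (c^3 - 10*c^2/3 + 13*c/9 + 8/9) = -2*c^3/3 + 49*c^2/9 + c - 32/9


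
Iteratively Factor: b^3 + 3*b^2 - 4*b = (b + 4)*(b^2 - b) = (b - 1)*(b + 4)*(b)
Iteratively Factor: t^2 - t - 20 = (t + 4)*(t - 5)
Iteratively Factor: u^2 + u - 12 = (u - 3)*(u + 4)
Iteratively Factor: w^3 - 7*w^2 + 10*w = (w)*(w^2 - 7*w + 10) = w*(w - 2)*(w - 5)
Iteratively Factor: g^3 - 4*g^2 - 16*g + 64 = (g - 4)*(g^2 - 16) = (g - 4)^2*(g + 4)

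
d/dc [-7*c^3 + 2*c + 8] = 2 - 21*c^2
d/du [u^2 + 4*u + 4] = 2*u + 4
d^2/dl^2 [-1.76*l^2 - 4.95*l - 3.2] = -3.52000000000000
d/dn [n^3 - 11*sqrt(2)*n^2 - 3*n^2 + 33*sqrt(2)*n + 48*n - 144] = 3*n^2 - 22*sqrt(2)*n - 6*n + 33*sqrt(2) + 48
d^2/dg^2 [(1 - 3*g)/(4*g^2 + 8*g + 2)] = 2*(-8*(g + 1)^2*(3*g - 1) + (9*g + 5)*(2*g^2 + 4*g + 1))/(2*g^2 + 4*g + 1)^3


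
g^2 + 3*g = g*(g + 3)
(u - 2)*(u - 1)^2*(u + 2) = u^4 - 2*u^3 - 3*u^2 + 8*u - 4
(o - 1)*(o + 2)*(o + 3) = o^3 + 4*o^2 + o - 6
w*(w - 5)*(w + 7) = w^3 + 2*w^2 - 35*w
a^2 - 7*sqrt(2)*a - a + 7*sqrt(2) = (a - 1)*(a - 7*sqrt(2))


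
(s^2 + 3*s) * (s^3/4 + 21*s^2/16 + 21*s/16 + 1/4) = s^5/4 + 33*s^4/16 + 21*s^3/4 + 67*s^2/16 + 3*s/4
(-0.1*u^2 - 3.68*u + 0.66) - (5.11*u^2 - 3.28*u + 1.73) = -5.21*u^2 - 0.4*u - 1.07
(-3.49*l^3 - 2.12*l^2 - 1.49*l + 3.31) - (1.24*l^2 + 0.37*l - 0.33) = -3.49*l^3 - 3.36*l^2 - 1.86*l + 3.64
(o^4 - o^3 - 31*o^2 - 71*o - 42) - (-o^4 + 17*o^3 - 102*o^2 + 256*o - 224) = 2*o^4 - 18*o^3 + 71*o^2 - 327*o + 182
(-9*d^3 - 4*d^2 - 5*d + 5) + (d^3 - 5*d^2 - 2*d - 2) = -8*d^3 - 9*d^2 - 7*d + 3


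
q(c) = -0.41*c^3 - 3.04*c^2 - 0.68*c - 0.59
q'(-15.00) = -186.23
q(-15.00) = 709.36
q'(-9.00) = -45.59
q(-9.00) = 58.18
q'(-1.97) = 6.52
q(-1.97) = -7.91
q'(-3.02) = 6.46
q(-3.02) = -14.97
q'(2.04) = -18.20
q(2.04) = -18.11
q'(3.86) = -42.48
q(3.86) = -72.09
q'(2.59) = -24.68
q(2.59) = -29.87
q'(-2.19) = 6.74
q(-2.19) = -9.37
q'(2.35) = -21.76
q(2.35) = -24.30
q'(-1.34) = 5.26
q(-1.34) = -4.15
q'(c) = -1.23*c^2 - 6.08*c - 0.68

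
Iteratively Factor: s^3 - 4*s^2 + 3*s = (s)*(s^2 - 4*s + 3) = s*(s - 1)*(s - 3)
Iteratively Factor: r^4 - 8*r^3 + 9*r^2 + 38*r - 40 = (r - 4)*(r^3 - 4*r^2 - 7*r + 10) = (r - 5)*(r - 4)*(r^2 + r - 2) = (r - 5)*(r - 4)*(r - 1)*(r + 2)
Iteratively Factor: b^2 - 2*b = (b)*(b - 2)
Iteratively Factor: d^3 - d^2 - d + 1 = (d - 1)*(d^2 - 1) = (d - 1)*(d + 1)*(d - 1)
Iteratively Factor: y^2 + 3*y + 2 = (y + 2)*(y + 1)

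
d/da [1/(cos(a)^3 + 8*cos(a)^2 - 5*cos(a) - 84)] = (3*cos(a)^2 + 16*cos(a) - 5)*sin(a)/(cos(a)^3 + 8*cos(a)^2 - 5*cos(a) - 84)^2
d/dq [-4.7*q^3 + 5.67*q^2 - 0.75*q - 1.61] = -14.1*q^2 + 11.34*q - 0.75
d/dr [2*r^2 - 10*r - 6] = 4*r - 10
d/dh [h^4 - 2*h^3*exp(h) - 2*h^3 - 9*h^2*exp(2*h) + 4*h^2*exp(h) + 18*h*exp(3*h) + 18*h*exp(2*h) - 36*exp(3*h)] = -2*h^3*exp(h) + 4*h^3 - 18*h^2*exp(2*h) - 2*h^2*exp(h) - 6*h^2 + 54*h*exp(3*h) + 18*h*exp(2*h) + 8*h*exp(h) - 90*exp(3*h) + 18*exp(2*h)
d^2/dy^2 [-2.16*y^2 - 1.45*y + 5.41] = -4.32000000000000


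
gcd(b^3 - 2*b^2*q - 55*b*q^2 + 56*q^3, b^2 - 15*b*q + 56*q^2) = -b + 8*q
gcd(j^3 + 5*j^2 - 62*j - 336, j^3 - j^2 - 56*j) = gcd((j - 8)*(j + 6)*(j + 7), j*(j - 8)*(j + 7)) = j^2 - j - 56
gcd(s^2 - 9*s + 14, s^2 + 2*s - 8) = s - 2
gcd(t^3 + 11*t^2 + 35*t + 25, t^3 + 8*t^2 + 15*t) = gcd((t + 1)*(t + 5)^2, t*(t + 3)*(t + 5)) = t + 5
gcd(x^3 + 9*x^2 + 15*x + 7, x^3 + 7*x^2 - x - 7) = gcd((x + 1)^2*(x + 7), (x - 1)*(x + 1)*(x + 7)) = x^2 + 8*x + 7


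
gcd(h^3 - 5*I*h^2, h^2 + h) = h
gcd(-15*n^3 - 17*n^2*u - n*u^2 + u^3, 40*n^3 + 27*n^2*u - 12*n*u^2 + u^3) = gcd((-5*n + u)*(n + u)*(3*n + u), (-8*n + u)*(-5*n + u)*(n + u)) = -5*n^2 - 4*n*u + u^2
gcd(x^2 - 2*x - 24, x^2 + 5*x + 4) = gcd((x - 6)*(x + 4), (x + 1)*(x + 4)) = x + 4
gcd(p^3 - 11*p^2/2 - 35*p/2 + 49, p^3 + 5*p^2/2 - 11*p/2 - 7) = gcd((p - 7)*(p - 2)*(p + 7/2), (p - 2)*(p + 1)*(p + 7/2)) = p^2 + 3*p/2 - 7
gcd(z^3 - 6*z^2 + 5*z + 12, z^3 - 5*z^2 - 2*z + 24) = z^2 - 7*z + 12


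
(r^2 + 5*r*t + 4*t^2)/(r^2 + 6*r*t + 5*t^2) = (r + 4*t)/(r + 5*t)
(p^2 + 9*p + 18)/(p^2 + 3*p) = (p + 6)/p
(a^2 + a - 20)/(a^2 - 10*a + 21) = (a^2 + a - 20)/(a^2 - 10*a + 21)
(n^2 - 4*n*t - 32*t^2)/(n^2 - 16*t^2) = (-n + 8*t)/(-n + 4*t)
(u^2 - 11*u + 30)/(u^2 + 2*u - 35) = (u - 6)/(u + 7)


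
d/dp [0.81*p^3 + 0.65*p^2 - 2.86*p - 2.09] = 2.43*p^2 + 1.3*p - 2.86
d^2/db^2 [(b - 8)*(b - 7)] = 2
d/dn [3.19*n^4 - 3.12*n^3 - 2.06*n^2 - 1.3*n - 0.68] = 12.76*n^3 - 9.36*n^2 - 4.12*n - 1.3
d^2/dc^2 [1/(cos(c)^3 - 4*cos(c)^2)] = (-9*tan(c)^4 - 70/cos(c)^2 - 31/cos(c)^3 + 11*cos(3*c)/cos(c)^4 + 105/cos(c)^4)/(cos(c) - 4)^3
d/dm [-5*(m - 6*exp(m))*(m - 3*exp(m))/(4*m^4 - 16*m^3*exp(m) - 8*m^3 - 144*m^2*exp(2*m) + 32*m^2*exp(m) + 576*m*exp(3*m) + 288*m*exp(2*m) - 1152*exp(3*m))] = 5*(5*m^3*exp(m) + 2*m^3 - 48*m^2*exp(2*m) - 17*m^2*exp(m) - 2*m^2 + 72*m*exp(3*m) + 84*m*exp(2*m) + 12*m*exp(m) - 72*exp(3*m) - 36*exp(2*m))/(4*(m^6 + 4*m^5*exp(m) - 4*m^5 - 44*m^4*exp(2*m) - 16*m^4*exp(m) + 4*m^4 - 96*m^3*exp(3*m) + 176*m^3*exp(2*m) + 16*m^3*exp(m) + 576*m^2*exp(4*m) + 384*m^2*exp(3*m) - 176*m^2*exp(2*m) - 2304*m*exp(4*m) - 384*m*exp(3*m) + 2304*exp(4*m)))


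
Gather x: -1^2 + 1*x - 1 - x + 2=0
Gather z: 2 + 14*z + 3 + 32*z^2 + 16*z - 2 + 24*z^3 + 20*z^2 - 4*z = 24*z^3 + 52*z^2 + 26*z + 3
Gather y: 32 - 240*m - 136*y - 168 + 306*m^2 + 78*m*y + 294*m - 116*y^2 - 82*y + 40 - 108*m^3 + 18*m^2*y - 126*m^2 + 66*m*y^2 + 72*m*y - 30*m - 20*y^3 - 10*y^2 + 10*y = -108*m^3 + 180*m^2 + 24*m - 20*y^3 + y^2*(66*m - 126) + y*(18*m^2 + 150*m - 208) - 96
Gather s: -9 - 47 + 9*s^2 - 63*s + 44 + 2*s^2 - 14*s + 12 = 11*s^2 - 77*s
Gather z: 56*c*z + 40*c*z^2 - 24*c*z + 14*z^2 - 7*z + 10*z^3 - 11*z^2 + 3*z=10*z^3 + z^2*(40*c + 3) + z*(32*c - 4)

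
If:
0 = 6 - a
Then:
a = 6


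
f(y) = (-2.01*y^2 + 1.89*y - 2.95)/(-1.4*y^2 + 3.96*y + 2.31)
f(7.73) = 2.14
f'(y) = (1.89 - 4.02*y)/(-1.4*y^2 + 3.96*y + 2.31) + (2.8*y - 3.96)*(-2.01*y^2 + 1.89*y - 2.95)/(-1.4*y^2 + 3.96*y + 2.31)^2 = (-5.3136*y^2 - 17.5462*y + 16.0479)/(1.96*y^4 - 11.088*y^3 + 9.2136*y^2 + 18.2952*y + 5.3361)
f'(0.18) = 1.43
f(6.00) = 2.63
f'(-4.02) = 0.00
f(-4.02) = 1.19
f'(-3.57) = 0.01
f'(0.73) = 0.02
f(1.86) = -1.32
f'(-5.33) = -0.01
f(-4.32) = 1.19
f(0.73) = -0.59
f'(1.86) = -1.50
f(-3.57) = 1.19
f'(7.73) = -0.17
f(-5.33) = 1.20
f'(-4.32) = -0.00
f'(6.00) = -0.47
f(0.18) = -0.90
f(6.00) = 2.63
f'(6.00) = -0.47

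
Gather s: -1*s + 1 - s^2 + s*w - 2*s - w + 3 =-s^2 + s*(w - 3) - w + 4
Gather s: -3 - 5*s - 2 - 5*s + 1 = -10*s - 4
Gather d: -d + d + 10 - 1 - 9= 0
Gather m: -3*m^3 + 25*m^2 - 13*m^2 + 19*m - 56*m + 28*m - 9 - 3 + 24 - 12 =-3*m^3 + 12*m^2 - 9*m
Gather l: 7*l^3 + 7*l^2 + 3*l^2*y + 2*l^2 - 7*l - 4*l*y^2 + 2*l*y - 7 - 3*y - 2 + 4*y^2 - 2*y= 7*l^3 + l^2*(3*y + 9) + l*(-4*y^2 + 2*y - 7) + 4*y^2 - 5*y - 9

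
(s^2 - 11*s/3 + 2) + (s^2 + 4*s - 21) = 2*s^2 + s/3 - 19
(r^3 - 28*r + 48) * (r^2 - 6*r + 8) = r^5 - 6*r^4 - 20*r^3 + 216*r^2 - 512*r + 384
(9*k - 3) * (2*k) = 18*k^2 - 6*k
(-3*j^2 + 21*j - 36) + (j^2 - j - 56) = -2*j^2 + 20*j - 92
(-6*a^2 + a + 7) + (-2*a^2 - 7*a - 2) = -8*a^2 - 6*a + 5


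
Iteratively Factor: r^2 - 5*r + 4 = (r - 1)*(r - 4)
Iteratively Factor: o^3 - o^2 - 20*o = (o - 5)*(o^2 + 4*o) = o*(o - 5)*(o + 4)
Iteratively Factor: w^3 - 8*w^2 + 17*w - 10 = (w - 2)*(w^2 - 6*w + 5) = (w - 2)*(w - 1)*(w - 5)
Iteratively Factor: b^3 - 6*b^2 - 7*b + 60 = (b - 5)*(b^2 - b - 12) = (b - 5)*(b + 3)*(b - 4)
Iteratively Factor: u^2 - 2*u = (u - 2)*(u)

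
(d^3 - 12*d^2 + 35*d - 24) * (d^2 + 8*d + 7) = d^5 - 4*d^4 - 54*d^3 + 172*d^2 + 53*d - 168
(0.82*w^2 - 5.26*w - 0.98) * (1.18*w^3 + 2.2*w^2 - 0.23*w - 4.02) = 0.9676*w^5 - 4.4028*w^4 - 12.917*w^3 - 4.2426*w^2 + 21.3706*w + 3.9396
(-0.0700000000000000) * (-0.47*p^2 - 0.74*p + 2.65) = 0.0329*p^2 + 0.0518*p - 0.1855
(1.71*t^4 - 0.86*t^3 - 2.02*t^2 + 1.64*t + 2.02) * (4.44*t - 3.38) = 7.5924*t^5 - 9.5982*t^4 - 6.062*t^3 + 14.1092*t^2 + 3.4256*t - 6.8276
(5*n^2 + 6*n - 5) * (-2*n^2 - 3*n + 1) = -10*n^4 - 27*n^3 - 3*n^2 + 21*n - 5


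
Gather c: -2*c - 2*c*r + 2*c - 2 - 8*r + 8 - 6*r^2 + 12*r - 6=-2*c*r - 6*r^2 + 4*r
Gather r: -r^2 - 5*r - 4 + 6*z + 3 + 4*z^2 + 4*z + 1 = -r^2 - 5*r + 4*z^2 + 10*z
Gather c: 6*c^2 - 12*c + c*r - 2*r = 6*c^2 + c*(r - 12) - 2*r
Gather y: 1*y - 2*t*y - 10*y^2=-10*y^2 + y*(1 - 2*t)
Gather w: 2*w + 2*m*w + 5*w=w*(2*m + 7)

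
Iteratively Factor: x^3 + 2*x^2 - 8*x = (x)*(x^2 + 2*x - 8) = x*(x - 2)*(x + 4)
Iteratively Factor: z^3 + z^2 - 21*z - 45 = (z - 5)*(z^2 + 6*z + 9) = (z - 5)*(z + 3)*(z + 3)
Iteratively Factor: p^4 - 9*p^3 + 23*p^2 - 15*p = (p - 5)*(p^3 - 4*p^2 + 3*p) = p*(p - 5)*(p^2 - 4*p + 3) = p*(p - 5)*(p - 1)*(p - 3)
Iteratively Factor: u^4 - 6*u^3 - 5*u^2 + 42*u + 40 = (u + 2)*(u^3 - 8*u^2 + 11*u + 20) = (u - 5)*(u + 2)*(u^2 - 3*u - 4) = (u - 5)*(u + 1)*(u + 2)*(u - 4)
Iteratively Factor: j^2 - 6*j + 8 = (j - 4)*(j - 2)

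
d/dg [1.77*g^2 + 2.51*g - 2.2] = 3.54*g + 2.51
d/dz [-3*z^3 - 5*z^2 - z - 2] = -9*z^2 - 10*z - 1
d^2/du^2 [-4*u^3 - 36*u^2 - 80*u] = -24*u - 72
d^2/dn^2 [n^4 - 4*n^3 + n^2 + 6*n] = 12*n^2 - 24*n + 2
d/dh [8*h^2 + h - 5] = 16*h + 1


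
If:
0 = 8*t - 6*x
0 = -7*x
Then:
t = 0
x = 0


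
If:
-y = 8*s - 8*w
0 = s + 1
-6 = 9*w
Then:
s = -1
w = -2/3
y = 8/3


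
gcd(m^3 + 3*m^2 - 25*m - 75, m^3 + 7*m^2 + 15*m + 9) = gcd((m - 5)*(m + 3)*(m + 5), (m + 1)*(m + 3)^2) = m + 3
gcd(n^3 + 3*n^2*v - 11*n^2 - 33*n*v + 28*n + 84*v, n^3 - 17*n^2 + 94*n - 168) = n^2 - 11*n + 28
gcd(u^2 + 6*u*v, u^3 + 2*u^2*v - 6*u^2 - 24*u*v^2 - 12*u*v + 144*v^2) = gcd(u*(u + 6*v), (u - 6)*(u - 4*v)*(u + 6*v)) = u + 6*v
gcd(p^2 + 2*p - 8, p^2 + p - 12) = p + 4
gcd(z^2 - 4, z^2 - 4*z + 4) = z - 2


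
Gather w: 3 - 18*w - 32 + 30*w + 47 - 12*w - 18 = 0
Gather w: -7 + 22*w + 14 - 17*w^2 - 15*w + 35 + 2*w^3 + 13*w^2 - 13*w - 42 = 2*w^3 - 4*w^2 - 6*w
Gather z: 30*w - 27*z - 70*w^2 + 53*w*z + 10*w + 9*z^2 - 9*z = -70*w^2 + 40*w + 9*z^2 + z*(53*w - 36)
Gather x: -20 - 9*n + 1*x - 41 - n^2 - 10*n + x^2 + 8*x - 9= -n^2 - 19*n + x^2 + 9*x - 70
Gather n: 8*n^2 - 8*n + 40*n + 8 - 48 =8*n^2 + 32*n - 40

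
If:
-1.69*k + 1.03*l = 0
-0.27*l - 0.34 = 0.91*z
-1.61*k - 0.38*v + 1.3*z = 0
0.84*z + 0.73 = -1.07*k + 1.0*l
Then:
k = 0.42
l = 0.70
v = -3.79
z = -0.58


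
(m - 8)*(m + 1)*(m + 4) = m^3 - 3*m^2 - 36*m - 32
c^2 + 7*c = c*(c + 7)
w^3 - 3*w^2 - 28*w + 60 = (w - 6)*(w - 2)*(w + 5)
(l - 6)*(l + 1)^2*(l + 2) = l^4 - 2*l^3 - 19*l^2 - 28*l - 12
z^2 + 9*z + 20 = (z + 4)*(z + 5)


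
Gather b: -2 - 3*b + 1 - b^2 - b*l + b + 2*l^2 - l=-b^2 + b*(-l - 2) + 2*l^2 - l - 1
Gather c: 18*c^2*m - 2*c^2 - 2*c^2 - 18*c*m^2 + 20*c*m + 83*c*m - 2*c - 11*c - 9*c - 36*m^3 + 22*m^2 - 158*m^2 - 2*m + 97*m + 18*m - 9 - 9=c^2*(18*m - 4) + c*(-18*m^2 + 103*m - 22) - 36*m^3 - 136*m^2 + 113*m - 18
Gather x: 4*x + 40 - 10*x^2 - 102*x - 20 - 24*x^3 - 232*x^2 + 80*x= -24*x^3 - 242*x^2 - 18*x + 20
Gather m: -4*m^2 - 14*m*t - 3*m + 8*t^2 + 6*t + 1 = -4*m^2 + m*(-14*t - 3) + 8*t^2 + 6*t + 1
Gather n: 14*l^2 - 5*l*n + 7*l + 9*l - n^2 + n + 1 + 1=14*l^2 + 16*l - n^2 + n*(1 - 5*l) + 2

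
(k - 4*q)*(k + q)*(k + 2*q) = k^3 - k^2*q - 10*k*q^2 - 8*q^3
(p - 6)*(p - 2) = p^2 - 8*p + 12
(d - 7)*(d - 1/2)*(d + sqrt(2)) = d^3 - 15*d^2/2 + sqrt(2)*d^2 - 15*sqrt(2)*d/2 + 7*d/2 + 7*sqrt(2)/2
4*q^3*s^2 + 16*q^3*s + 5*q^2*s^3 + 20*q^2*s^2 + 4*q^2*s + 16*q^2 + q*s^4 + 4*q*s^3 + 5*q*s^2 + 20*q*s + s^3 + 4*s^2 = (q + s)*(4*q + s)*(s + 4)*(q*s + 1)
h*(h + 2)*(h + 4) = h^3 + 6*h^2 + 8*h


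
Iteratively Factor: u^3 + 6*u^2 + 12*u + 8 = (u + 2)*(u^2 + 4*u + 4) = (u + 2)^2*(u + 2)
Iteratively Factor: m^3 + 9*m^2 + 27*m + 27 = (m + 3)*(m^2 + 6*m + 9) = (m + 3)^2*(m + 3)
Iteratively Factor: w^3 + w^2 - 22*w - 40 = (w + 4)*(w^2 - 3*w - 10) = (w - 5)*(w + 4)*(w + 2)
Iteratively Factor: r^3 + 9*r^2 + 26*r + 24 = (r + 3)*(r^2 + 6*r + 8) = (r + 3)*(r + 4)*(r + 2)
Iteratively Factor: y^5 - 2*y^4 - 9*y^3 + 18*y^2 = (y - 2)*(y^4 - 9*y^2) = y*(y - 2)*(y^3 - 9*y) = y*(y - 3)*(y - 2)*(y^2 + 3*y) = y*(y - 3)*(y - 2)*(y + 3)*(y)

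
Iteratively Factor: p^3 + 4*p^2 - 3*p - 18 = (p + 3)*(p^2 + p - 6) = (p - 2)*(p + 3)*(p + 3)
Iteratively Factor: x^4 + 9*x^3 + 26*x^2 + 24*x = (x)*(x^3 + 9*x^2 + 26*x + 24) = x*(x + 4)*(x^2 + 5*x + 6) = x*(x + 2)*(x + 4)*(x + 3)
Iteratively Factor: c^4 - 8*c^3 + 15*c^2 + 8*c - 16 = (c - 4)*(c^3 - 4*c^2 - c + 4) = (c - 4)^2*(c^2 - 1) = (c - 4)^2*(c + 1)*(c - 1)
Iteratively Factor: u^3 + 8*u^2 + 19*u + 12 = (u + 1)*(u^2 + 7*u + 12) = (u + 1)*(u + 4)*(u + 3)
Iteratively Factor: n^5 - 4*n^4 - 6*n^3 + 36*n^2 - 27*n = (n)*(n^4 - 4*n^3 - 6*n^2 + 36*n - 27) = n*(n - 3)*(n^3 - n^2 - 9*n + 9) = n*(n - 3)*(n + 3)*(n^2 - 4*n + 3) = n*(n - 3)*(n - 1)*(n + 3)*(n - 3)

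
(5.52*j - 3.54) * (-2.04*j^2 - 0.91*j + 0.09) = -11.2608*j^3 + 2.1984*j^2 + 3.7182*j - 0.3186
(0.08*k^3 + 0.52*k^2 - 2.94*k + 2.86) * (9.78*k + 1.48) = 0.7824*k^4 + 5.204*k^3 - 27.9836*k^2 + 23.6196*k + 4.2328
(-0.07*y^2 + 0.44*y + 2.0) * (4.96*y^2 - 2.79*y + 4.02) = -0.3472*y^4 + 2.3777*y^3 + 8.411*y^2 - 3.8112*y + 8.04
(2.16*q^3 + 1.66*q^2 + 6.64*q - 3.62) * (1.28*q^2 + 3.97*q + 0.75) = 2.7648*q^5 + 10.7*q^4 + 16.7094*q^3 + 22.9722*q^2 - 9.3914*q - 2.715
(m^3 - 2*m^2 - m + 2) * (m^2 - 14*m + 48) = m^5 - 16*m^4 + 75*m^3 - 80*m^2 - 76*m + 96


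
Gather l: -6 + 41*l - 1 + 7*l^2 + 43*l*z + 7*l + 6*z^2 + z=7*l^2 + l*(43*z + 48) + 6*z^2 + z - 7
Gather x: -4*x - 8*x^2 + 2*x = -8*x^2 - 2*x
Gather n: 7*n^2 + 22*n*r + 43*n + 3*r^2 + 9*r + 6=7*n^2 + n*(22*r + 43) + 3*r^2 + 9*r + 6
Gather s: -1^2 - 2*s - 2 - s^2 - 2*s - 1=-s^2 - 4*s - 4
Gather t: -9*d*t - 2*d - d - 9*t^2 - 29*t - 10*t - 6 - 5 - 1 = -3*d - 9*t^2 + t*(-9*d - 39) - 12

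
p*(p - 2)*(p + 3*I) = p^3 - 2*p^2 + 3*I*p^2 - 6*I*p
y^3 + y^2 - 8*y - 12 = (y - 3)*(y + 2)^2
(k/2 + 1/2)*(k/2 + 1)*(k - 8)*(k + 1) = k^4/4 - k^3 - 27*k^2/4 - 19*k/2 - 4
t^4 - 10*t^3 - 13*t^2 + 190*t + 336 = (t - 8)*(t - 7)*(t + 2)*(t + 3)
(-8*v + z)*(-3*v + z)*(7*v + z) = 168*v^3 - 53*v^2*z - 4*v*z^2 + z^3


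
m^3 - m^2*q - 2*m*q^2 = m*(m - 2*q)*(m + q)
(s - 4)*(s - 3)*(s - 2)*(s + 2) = s^4 - 7*s^3 + 8*s^2 + 28*s - 48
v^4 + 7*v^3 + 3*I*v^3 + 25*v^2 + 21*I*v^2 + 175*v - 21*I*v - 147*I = (v + 7)*(v - 3*I)*(v - I)*(v + 7*I)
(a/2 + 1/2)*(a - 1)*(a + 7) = a^3/2 + 7*a^2/2 - a/2 - 7/2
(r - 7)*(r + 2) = r^2 - 5*r - 14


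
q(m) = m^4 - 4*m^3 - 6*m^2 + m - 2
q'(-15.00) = -16019.00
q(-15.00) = 62758.00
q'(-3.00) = -179.00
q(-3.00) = 130.00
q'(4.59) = 79.91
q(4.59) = -66.76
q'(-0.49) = 3.53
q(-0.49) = -3.40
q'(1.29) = -25.86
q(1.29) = -16.51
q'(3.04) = -34.00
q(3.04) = -81.38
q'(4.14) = 29.48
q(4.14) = -90.76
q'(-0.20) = 2.89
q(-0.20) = -2.41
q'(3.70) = -5.07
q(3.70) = -95.64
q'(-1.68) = -31.68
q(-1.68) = 6.32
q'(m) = 4*m^3 - 12*m^2 - 12*m + 1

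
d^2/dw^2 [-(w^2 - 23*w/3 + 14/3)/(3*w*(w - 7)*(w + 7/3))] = 2*(-27*w^3 + 54*w^2 + 126*w + 98)/(3*w^3*(27*w^3 + 189*w^2 + 441*w + 343))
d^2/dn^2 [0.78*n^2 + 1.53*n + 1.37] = 1.56000000000000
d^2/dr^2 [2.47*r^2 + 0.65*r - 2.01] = 4.94000000000000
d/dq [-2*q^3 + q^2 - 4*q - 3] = -6*q^2 + 2*q - 4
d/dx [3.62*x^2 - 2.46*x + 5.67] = 7.24*x - 2.46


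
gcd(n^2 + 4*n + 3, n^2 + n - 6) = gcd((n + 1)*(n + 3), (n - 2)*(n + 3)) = n + 3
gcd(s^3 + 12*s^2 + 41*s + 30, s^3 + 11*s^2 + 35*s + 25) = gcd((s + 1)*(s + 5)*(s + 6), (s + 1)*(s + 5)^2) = s^2 + 6*s + 5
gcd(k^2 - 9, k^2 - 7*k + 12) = k - 3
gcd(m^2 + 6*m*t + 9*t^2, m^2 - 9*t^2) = m + 3*t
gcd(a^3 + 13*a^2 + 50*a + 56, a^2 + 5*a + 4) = a + 4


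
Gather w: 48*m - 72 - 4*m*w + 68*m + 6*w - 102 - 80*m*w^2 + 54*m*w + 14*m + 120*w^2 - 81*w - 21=130*m + w^2*(120 - 80*m) + w*(50*m - 75) - 195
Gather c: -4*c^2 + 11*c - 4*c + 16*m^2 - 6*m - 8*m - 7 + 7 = -4*c^2 + 7*c + 16*m^2 - 14*m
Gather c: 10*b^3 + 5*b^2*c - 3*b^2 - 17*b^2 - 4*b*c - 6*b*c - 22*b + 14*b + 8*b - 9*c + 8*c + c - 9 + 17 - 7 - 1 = 10*b^3 - 20*b^2 + c*(5*b^2 - 10*b)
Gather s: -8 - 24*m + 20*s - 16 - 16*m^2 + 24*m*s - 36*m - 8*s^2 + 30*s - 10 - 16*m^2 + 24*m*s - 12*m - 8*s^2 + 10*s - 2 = -32*m^2 - 72*m - 16*s^2 + s*(48*m + 60) - 36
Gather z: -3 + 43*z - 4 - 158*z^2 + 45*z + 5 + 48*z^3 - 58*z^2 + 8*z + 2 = 48*z^3 - 216*z^2 + 96*z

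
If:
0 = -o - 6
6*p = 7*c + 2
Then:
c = 6*p/7 - 2/7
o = -6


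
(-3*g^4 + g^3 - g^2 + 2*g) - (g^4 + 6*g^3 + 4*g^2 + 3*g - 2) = -4*g^4 - 5*g^3 - 5*g^2 - g + 2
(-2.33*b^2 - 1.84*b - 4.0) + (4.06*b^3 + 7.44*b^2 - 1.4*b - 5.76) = 4.06*b^3 + 5.11*b^2 - 3.24*b - 9.76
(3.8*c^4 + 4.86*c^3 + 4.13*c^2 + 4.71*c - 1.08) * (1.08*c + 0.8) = 4.104*c^5 + 8.2888*c^4 + 8.3484*c^3 + 8.3908*c^2 + 2.6016*c - 0.864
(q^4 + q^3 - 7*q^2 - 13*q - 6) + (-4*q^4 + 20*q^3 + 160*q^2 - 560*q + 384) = -3*q^4 + 21*q^3 + 153*q^2 - 573*q + 378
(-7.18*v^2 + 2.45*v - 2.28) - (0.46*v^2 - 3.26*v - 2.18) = -7.64*v^2 + 5.71*v - 0.0999999999999996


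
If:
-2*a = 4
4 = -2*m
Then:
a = -2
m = -2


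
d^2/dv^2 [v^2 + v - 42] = 2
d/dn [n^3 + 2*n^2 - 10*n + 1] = 3*n^2 + 4*n - 10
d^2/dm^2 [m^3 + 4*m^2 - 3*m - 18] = 6*m + 8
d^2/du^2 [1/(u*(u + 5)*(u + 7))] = 2*(6*u^4 + 96*u^3 + 537*u^2 + 1260*u + 1225)/(u^3*(u^6 + 36*u^5 + 537*u^4 + 4248*u^3 + 18795*u^2 + 44100*u + 42875))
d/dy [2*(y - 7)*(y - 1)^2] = 6*(y - 5)*(y - 1)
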